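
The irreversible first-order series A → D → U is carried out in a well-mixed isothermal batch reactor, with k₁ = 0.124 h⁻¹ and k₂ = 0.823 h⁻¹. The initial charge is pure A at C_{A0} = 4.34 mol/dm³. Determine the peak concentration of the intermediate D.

0.467 mol/dm³

Evaluating C_D at t_opt = ln(k₂/k₁)/(k₂−k₁) gives C_{D,max}/C_{A0} = (k₁/k₂)^[k₂/(k₂−k₁)].
= (0.124/0.823)^(0.823/(0.823−0.124)) = (0.1507)^(1.177) = 0.1077.
C_{D,max} = 0.1077×4.34 = 0.467 mol/dm³.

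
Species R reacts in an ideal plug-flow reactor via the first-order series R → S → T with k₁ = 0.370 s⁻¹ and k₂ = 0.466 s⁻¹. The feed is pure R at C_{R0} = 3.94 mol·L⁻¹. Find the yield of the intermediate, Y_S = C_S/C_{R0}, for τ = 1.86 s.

0.317

Solving the coupled first-order balances gives C_S(τ) = [k₁/(k₂−k₁)]·C_{R0}·(e^(−k₁τ) − e^(−k₂τ)).
e^(−k₁τ) = e^(−0.370×1.86) = e^(−0.6882) = 0.5025; e^(−k₂τ) = e^(−0.8668) = 0.4203.
C_S = 0.370×3.94/(0.466−0.370) × (0.5025−0.4203) = 15.19×0.08217 = 1.248 mol·L⁻¹.
Y_S = C_S/C_{R0} = 1.248/3.94 = 0.317.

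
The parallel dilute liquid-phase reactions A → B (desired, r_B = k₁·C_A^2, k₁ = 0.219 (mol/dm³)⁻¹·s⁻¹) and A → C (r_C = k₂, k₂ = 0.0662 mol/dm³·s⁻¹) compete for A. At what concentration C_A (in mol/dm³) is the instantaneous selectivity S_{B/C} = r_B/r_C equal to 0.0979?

0.172 mol/dm³

S_{B/C} = (k₁/k₂)·C_A^2 ⇒ C_A = (S·k₂/k₁)^(0.5).
= (0.0979×0.0662/0.219)^(0.5) = (0.02959)^(0.5) = 0.172 mol/dm³.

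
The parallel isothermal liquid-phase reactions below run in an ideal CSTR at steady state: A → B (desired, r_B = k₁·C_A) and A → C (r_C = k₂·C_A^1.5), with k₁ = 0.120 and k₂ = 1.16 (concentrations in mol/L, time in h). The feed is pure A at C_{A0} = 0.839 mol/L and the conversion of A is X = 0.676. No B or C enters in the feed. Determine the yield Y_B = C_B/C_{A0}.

Exit C_A = C_{A0}(1−X) = 0.839×0.324 = 0.2718 mol/L.
Rates in a CSTR are evaluated at the outlet concentration: r_B = 0.120×0.2718 = 0.03262, r_C = 1.16×0.2718^1.5 = 0.1644.
Fraction of consumed A going to B: r_B/(r_B+r_C) = 0.1656.
C_B = 0.1656·C_{A0}·X = 0.1656×0.839×0.676 = 0.0939 mol/L; Y_B = C_B/C_{A0} = 0.112.

0.112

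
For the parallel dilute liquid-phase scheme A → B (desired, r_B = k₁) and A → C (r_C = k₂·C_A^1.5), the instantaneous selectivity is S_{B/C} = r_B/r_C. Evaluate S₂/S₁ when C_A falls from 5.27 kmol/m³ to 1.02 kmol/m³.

11.7

S_{B/C} = (k₁/k₂)·C_A^-1.5, so S₂/S₁ = (C_{A,2}/C_{A,1})^-1.5.
= (1.02/5.27)^(-1.5) = (0.1935)^(-1.5) = 11.7.
Selectivity toward B rises as C_A falls — low-concentration operation is favoured.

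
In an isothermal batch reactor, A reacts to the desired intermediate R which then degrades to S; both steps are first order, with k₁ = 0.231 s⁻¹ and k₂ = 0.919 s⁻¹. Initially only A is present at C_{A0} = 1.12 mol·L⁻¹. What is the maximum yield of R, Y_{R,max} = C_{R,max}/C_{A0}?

At the optimum, C_{R,max}/C_{A0} = (k₁/k₂)^[k₂/(k₂−k₁)].
= (0.231/0.919)^(0.919/(0.919−0.231)) = (0.2514)^(1.336) = 0.1581.

0.158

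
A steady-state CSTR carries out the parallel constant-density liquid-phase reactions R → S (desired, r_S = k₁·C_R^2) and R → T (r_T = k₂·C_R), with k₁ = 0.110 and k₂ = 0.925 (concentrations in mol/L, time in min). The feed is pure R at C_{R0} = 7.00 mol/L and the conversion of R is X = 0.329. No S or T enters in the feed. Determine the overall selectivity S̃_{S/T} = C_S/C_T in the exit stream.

0.559

Exit C_R = C_{R0}(1−X) = 7.00×0.671 = 4.697 mol/L.
In a CSTR the entire volume is at exit conditions, so r_S = 0.110×4.697^2 = 2.427 and r_T = 0.925×4.697 = 4.345.
Overall selectivity = C_S/C_T = r_Sτ/(r_Tτ) = r_S/r_T = 0.559.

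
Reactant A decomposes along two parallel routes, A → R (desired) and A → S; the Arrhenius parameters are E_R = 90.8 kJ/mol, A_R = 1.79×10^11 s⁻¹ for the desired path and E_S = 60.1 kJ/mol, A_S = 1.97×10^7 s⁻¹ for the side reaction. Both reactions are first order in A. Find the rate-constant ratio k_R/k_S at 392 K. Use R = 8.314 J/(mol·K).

With equal orders, S_{R/S} = k_R/k_S = (A_R/A_S)·exp[(E_S−E_R)/(RT)].
(E_S−E_R)/(RT) = (60.1−90.8)×10³/(8.314×392) = -30700/3259 = -9.420.
k_R/k_S = (1.79×10^11/1.97×10^7)·exp(-9.420) = 9086 × 8.110×10^-5 = 0.737.

0.737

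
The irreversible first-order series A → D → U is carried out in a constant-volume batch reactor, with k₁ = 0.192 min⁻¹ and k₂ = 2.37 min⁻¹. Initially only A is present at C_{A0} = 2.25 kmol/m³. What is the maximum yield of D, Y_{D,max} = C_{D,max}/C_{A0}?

0.0649

Evaluating C_D at t_opt = ln(k₂/k₁)/(k₂−k₁) gives C_{D,max}/C_{A0} = (k₁/k₂)^[k₂/(k₂−k₁)].
= (0.192/2.37)^(2.37/(2.37−0.192)) = (0.08101)^(1.088) = 0.06491.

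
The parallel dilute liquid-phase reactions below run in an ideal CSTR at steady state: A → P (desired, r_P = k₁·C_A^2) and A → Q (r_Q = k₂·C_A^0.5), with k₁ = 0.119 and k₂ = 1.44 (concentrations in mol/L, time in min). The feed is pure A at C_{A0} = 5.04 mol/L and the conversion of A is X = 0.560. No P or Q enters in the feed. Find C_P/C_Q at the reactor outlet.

0.273

Exit C_A = C_{A0}(1−X) = 5.04×0.440 = 2.218 mol/L.
Rates in a CSTR are evaluated at the outlet concentration: r_P = 0.119×2.218^2 = 0.5852, r_Q = 1.44×2.218^0.5 = 2.144.
Overall selectivity = C_P/C_Q = r_Pτ/(r_Qτ) = r_P/r_Q = 0.273.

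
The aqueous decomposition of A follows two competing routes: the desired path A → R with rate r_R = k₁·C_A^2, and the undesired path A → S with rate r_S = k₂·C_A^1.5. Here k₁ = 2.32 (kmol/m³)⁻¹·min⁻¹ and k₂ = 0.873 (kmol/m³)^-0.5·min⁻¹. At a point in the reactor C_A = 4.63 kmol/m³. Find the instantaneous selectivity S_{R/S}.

S_{R/S} = r_R/r_S = (k₁·C_A^2)/(k₂·C_A^1.5) = (k₁/k₂)·C_A^0.5.
= (2.32×4.630^2) / (0.873×4.630^1.5) = 49.73/8.697 = 5.72.

5.72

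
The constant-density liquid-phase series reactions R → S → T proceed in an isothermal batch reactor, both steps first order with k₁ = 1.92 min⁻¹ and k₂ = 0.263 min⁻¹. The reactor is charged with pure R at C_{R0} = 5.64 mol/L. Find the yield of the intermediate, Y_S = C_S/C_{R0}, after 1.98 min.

The intermediate concentration in a first-order A→B→C sequence is C_S = k₁C_{R0}(e^(−k₁t) − e^(−k₂t))/(k₂−k₁).
e^(−k₁t) = e^(−1.92×1.98) = e^(−3.802) = 0.02234; e^(−k₂t) = e^(−0.5207) = 0.5941.
C_S = 1.92×5.64/(0.263−1.92) × (0.02234−0.5941) = (-6.535)×(-0.5717) = 3.736 mol/L.
Y_S = C_S/C_{R0} = 3.736/5.64 = 0.662.

0.662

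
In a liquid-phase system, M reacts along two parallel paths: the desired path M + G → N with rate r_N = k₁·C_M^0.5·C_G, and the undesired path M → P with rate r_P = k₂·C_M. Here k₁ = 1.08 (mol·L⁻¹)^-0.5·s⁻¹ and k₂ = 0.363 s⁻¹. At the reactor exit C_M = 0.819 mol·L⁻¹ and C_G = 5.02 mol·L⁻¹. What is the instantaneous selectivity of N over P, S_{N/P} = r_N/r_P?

16.5

S_{N/P} = r_N/r_P = (k₁·C_M^0.5·C_G)/(k₂·C_M) = (k₁/k₂)·C_M^-0.5·C_G.
= (1.08×0.8190^0.5×5.020) / (0.363×0.8190) = 4.906/0.2973 = 16.5.
The undesired path is higher order in M, so low C_M (CSTR or dilute feed) favours N.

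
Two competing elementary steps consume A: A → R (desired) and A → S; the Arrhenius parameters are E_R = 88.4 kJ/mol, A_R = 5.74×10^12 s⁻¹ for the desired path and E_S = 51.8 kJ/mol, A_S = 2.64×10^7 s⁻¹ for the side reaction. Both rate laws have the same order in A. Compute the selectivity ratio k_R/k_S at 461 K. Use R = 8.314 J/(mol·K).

k_R/k_S = (A_R/A_S)·exp[−(E_R−E_S)/(RT)] = (A_R/A_S)·exp[(E_S−E_R)/(RT)].
(E_S−E_R)/(RT) = (51.8−88.4)×10³/(8.314×461) = -36600/3833 = -9.549.
k_R/k_S = (5.74×10^12/2.64×10^7)·exp(-9.549) = 2.174×10^5 × 7.125×10^-5 = 15.5.
Since E_R > E_S, raising the temperature improves selectivity toward R.

15.5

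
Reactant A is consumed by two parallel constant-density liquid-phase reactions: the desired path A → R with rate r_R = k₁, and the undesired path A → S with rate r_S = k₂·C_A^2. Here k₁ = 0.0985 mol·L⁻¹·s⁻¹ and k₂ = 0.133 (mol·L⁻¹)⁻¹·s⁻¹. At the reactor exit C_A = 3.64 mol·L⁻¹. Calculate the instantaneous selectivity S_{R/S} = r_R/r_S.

0.0559

S_{R/S} = r_R/r_S = (k₁)/(k₂·C_A^2) = (k₁/k₂)·C_A^-2.
= (0.0985) / (0.133×3.640^2) = 0.09850/1.762 = 0.0559.
The undesired path is higher order in A, so low C_A (CSTR or dilute feed) favours R.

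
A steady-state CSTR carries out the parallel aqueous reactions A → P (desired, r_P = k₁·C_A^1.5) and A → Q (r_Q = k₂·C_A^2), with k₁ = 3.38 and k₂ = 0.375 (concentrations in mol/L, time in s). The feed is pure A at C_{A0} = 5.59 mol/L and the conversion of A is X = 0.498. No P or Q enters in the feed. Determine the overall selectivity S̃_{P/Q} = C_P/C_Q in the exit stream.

Exit C_A = C_{A0}(1−X) = 5.59×0.502 = 2.806 mol/L.
A CSTR operates uniformly at the exit composition, giving r_P = 15.89 and r_Q = 2.953 (each k·C_A^n at C_A = 2.806).
Overall selectivity = C_P/C_Q = r_Pτ/(r_Qτ) = r_P/r_Q = 5.38.

5.38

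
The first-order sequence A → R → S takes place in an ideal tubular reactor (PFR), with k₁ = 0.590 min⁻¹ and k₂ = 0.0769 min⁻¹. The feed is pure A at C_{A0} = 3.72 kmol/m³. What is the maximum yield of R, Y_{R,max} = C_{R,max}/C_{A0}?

0.737

At the optimum, C_{R,max}/C_{A0} = (k₁/k₂)^[k₂/(k₂−k₁)].
= (0.590/0.0769)^(0.0769/(0.0769−0.590)) = (7.672)^(-0.1499) = 0.7368.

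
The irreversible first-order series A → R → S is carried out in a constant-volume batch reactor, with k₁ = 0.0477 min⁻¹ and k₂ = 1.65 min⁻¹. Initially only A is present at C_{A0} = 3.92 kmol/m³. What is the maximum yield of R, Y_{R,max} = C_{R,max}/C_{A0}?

0.0260

For a first-order series the maximum intermediate yield is C_{R,max}/C_{A0} = (k₁/k₂)^[k₂/(k₂−k₁)].
= (0.0477/1.65)^(1.65/(1.65−0.0477)) = (0.02891)^(1.030) = 0.02601.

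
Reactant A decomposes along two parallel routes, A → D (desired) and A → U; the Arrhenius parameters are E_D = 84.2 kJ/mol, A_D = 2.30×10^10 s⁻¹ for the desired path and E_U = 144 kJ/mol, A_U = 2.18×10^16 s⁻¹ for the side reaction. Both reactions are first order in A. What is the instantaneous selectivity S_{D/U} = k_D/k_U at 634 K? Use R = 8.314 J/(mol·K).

0.0892

With equal orders, S_{D/U} = k_D/k_U = (A_D/A_U)·exp[(E_U−E_D)/(RT)].
(E_U−E_D)/(RT) = (144−84.2)×10³/(8.314×634) = 59800/5271 = 11.34.
k_D/k_U = (2.30×10^10/2.18×10^16)·exp(11.34) = 1.055×10^-6 × 84536 = 0.0892.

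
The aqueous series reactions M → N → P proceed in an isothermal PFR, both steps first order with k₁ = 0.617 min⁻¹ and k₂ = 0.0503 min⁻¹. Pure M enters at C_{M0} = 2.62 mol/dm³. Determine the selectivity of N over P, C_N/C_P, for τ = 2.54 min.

Solving the coupled first-order balances gives C_N(τ) = [k₁/(k₂−k₁)]·C_{M0}·(e^(−k₁τ) − e^(−k₂τ)).
e^(−k₁τ) = e^(−0.617×2.54) = e^(−1.567) = 0.2086; e^(−k₂τ) = e^(−0.1278) = 0.8801.
C_N = 0.617×2.62/(0.0503−0.617) × (0.2086−0.8801) = (-2.853)×(-0.6714) = 1.915 mol/dm³.
C_M = C_{M0}e^(−k₁τ) = 0.5466 mol/dm³, so C_P = C_{M0}−C_M−C_N = 0.1581 mol/dm³; C_N/C_P = 12.1.

12.1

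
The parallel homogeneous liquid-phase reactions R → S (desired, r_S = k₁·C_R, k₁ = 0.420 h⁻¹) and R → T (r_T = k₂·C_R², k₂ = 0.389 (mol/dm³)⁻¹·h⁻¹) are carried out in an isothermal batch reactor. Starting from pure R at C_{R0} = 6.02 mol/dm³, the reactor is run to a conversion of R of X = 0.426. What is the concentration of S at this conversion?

C_R = C_{R0}(1−X) = 3.455 mol/dm³.
Along a PFR/batch, dC_S/dC_R = −r_S/(r_S+r_T) = −k₁/(k₁+k₂·C_R).
Integrating from C_{R0} to C_R: C_S = (0.420/0.389)·ln[(0.420+0.389·6.02)/(0.420+0.389·3.46)] = 1.080·ln(2.762/1.764) = 0.4839 mol/dm³.

0.484 mol/dm³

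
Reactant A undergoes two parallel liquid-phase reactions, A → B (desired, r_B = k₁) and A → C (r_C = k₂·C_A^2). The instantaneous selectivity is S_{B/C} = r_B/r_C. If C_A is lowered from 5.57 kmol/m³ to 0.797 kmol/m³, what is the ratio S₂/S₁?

48.8

S_{B/C} = (k₁/k₂)·C_A^-2, so S₂/S₁ = (C_{A,2}/C_{A,1})^-2.
= (0.797/5.57)^(-2) = (0.1431)^(-2) = 48.8.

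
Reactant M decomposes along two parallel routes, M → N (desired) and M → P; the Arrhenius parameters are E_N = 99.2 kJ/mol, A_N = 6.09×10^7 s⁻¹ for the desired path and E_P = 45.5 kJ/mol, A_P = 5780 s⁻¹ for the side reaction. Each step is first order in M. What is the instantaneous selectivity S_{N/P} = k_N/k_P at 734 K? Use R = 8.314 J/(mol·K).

1.59

k_N/k_P = (A_N/A_P)·exp[−(E_N−E_P)/(RT)] = (A_N/A_P)·exp[(E_P−E_N)/(RT)].
(E_P−E_N)/(RT) = (45.5−99.2)×10³/(8.314×734) = -53700/6102 = -8.800.
k_N/k_P = (6.09×10^7/5780)·exp(-8.800) = 10536 × 1.508×10^-4 = 1.59.
Since E_N > E_P, raising the temperature improves selectivity toward N.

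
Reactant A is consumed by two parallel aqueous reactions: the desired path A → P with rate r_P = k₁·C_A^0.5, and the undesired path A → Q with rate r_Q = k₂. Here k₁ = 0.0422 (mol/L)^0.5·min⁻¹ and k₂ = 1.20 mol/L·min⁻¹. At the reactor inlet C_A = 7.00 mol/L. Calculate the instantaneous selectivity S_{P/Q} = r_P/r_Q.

0.0930

S_{P/Q} = r_P/r_Q = (k₁·C_A^0.5)/(k₂) = (k₁/k₂)·C_A^0.5.
= (0.0422×7.000^0.5) / (1.20) = 0.1117/1.200 = 0.0930.
Since the desired path is higher order in A, keeping C_A high (PFR or concentrated feed) favours P.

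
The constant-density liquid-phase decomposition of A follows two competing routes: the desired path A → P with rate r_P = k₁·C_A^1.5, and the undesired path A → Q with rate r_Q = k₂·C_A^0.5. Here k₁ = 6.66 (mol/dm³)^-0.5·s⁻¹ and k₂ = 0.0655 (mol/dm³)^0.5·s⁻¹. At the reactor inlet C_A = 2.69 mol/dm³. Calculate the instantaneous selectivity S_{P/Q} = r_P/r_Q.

S_{P/Q} = r_P/r_Q = (k₁·C_A^1.5)/(k₂·C_A^0.5) = (k₁/k₂)·C_A.
= (6.66×2.690^1.5) / (0.0655×2.690^0.5) = 29.38/0.1074 = 274.

274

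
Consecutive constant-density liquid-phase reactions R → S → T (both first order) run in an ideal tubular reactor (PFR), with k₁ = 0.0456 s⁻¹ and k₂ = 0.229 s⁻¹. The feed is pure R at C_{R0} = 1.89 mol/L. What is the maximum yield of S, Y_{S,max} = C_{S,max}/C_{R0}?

0.133

For a first-order series the maximum intermediate yield is C_{S,max}/C_{R0} = (k₁/k₂)^[k₂/(k₂−k₁)].
= (0.0456/0.229)^(0.229/(0.229−0.0456)) = (0.1991)^(1.249) = 0.1333.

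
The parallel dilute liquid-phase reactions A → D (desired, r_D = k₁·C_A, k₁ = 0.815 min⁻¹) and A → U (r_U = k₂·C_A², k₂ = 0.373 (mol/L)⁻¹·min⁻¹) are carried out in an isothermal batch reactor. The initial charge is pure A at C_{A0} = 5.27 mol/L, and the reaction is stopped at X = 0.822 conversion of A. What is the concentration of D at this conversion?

1.90 mol/L

C_A = C_{A0}(1−X) = 0.9381 mol/L.
Along a PFR/batch, dC_D/dC_A = −r_D/(r_D+r_U) = −k₁/(k₁+k₂·C_A).
Integrating from C_{A0} to C_A: C_D = (0.815/0.373)·ln[(0.815+0.373·5.27)/(0.815+0.373·0.938)] = 2.185·ln(2.781/1.165) = 1.901 mol/L.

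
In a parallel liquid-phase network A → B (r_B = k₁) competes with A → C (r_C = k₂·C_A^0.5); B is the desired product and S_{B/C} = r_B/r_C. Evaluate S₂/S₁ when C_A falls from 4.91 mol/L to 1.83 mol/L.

1.64

S_{B/C} = (k₁/k₂)·C_A^-0.5, so S₂/S₁ = (C_{A,2}/C_{A,1})^-0.5.
= (1.83/4.91)^(-0.5) = (0.3727)^(-0.5) = 1.64.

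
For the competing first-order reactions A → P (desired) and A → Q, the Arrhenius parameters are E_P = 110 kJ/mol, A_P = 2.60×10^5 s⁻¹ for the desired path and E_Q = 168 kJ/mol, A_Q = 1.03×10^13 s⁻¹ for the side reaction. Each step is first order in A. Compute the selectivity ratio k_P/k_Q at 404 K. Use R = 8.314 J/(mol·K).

0.797

With equal orders, S_{P/Q} = k_P/k_Q = (A_P/A_Q)·exp[(E_Q−E_P)/(RT)].
(E_Q−E_P)/(RT) = (168−110)×10³/(8.314×404) = 58000/3359 = 17.27.
k_P/k_Q = (2.60×10^5/1.03×10^13)·exp(17.27) = 2.524×10^-8 × 3.157×10^7 = 0.797.
Since E_P < E_Q, lowering the temperature improves selectivity toward P.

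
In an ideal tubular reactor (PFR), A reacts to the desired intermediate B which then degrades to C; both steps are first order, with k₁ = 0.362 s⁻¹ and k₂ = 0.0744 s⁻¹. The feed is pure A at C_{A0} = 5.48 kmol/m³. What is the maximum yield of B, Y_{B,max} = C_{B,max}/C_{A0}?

0.664

At the optimum, C_{B,max}/C_{A0} = (k₁/k₂)^[k₂/(k₂−k₁)].
= (0.362/0.0744)^(0.0744/(0.0744−0.362)) = (4.866)^(-0.2587) = 0.6641.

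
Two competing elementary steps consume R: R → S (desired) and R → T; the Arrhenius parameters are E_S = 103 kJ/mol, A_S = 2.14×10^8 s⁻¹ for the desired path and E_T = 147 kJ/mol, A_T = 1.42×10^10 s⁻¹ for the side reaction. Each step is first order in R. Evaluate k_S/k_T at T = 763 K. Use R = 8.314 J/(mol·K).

With equal orders, S_{S/T} = k_S/k_T = (A_S/A_T)·exp[(E_T−E_S)/(RT)].
(E_T−E_S)/(RT) = (147−103)×10³/(8.314×763) = 44000/6344 = 6.936.
k_S/k_T = (2.14×10^8/1.42×10^10)·exp(6.936) = 0.01507 × 1029 = 15.5.
Since E_S < E_T, lowering the temperature improves selectivity toward S.

15.5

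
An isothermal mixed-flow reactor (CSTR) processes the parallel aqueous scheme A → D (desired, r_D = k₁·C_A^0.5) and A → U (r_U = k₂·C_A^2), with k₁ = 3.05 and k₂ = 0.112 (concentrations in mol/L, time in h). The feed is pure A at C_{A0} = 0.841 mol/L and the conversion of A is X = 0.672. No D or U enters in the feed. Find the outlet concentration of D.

0.562 mol/L

Exit C_A = C_{A0}(1−X) = 0.841×0.328 = 0.2758 mol/L.
In a CSTR the entire volume is at exit conditions, so r_D = 3.05×0.2758^0.5 = 1.602 and r_U = 0.112×0.2758^2 = 0.008522.
Fraction of consumed A going to D: r_D/(r_D+r_U) = 0.9947.
C_D = 0.9947·C_{A0}·X = 0.9947×0.841×0.672 = 0.562 mol/L.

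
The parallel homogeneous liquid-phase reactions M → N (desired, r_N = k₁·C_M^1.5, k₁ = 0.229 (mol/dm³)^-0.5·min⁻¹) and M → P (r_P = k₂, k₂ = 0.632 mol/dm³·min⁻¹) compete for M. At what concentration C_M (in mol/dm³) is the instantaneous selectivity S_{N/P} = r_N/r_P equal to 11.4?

9.97 mol/dm³

S_{N/P} = (k₁/k₂)·C_M^1.5 ⇒ C_M = (S·k₂/k₁)^(1/1.5).
= (11.4×0.632/0.229)^(0.6667) = (31.46)^(0.6667) = 9.97 mol/dm³.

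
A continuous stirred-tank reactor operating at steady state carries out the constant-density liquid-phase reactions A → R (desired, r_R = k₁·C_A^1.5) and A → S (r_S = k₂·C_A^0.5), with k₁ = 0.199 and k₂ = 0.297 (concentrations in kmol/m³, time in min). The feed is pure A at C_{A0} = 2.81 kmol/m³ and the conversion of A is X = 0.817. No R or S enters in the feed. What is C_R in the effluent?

Exit C_A = C_{A0}(1−X) = 2.81×0.183 = 0.5142 kmol/m³.
A CSTR operates uniformly at the exit composition, giving r_R = 0.07338 and r_S = 0.2130 (each k·C_A^n at C_A = 0.5142).
Fraction of consumed A going to R: r_R/(r_R+r_S) = 0.2563.
C_R = 0.2563·C_{A0}·X = 0.2563×2.81×0.817 = 0.588 kmol/m³.

0.588 kmol/m³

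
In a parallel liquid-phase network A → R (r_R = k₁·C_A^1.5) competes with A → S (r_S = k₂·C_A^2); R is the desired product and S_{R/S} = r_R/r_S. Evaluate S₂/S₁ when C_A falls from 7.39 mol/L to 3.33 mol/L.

1.49

S_{R/S} = (k₁/k₂)·C_A^-0.5, so S₂/S₁ = (C_{A,2}/C_{A,1})^-0.5.
= (3.33/7.39)^(-0.5) = (0.4506)^(-0.5) = 1.49.
Selectivity toward R rises as C_A falls — low-concentration operation is favoured.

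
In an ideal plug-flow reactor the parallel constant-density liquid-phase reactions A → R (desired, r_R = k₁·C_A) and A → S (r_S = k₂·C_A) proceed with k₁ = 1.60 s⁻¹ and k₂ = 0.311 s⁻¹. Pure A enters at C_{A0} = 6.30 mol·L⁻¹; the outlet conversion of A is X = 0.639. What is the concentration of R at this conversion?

3.37 mol·L⁻¹

C_A = C_{A0}(1−X) = 2.274 mol·L⁻¹.
Both paths are first order in A, so the instantaneous fraction to R is constant: dC_R/d(−C_A) = k₁/(k₁+k₂) = 0.8373.
C_R = 0.8373·(C_{A0}−C_A) = 0.8373×4.026 = 3.37 mol·L⁻¹.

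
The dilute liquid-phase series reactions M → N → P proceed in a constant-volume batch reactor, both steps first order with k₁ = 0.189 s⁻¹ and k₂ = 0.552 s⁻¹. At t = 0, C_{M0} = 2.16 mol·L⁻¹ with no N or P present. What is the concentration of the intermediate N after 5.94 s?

For first-order series with pure M initially, C_N(t) = k₁C_{M0}/(k₂−k₁)·(e^(−k₁t) − e^(−k₂t)).
e^(−k₁t) = e^(−0.189×5.94) = e^(−1.123) = 0.3254; e^(−k₂t) = e^(−3.279) = 0.03767.
C_N = 0.189×2.16/(0.552−0.189) × (0.3254−0.03767) = 1.125×0.2877 = 0.3236 mol·L⁻¹.

0.324 mol·L⁻¹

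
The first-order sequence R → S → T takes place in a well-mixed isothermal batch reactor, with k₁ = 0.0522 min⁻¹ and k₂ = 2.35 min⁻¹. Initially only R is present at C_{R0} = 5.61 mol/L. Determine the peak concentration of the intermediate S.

0.114 mol/L

For a first-order series the maximum intermediate yield is C_{S,max}/C_{R0} = (k₁/k₂)^[k₂/(k₂−k₁)].
= (0.0522/2.35)^(2.35/(2.35−0.0522)) = (0.02221)^(1.023) = 0.02037.
C_{S,max} = 0.02037×5.61 = 0.114 mol/L.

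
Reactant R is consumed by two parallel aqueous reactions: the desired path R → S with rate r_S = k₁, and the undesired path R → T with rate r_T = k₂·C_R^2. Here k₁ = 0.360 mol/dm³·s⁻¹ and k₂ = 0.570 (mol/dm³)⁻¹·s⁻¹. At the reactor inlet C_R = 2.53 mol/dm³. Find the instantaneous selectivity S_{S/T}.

S_{S/T} = r_S/r_T = (k₁)/(k₂·C_R^2) = (k₁/k₂)·C_R^-2.
= (0.360) / (0.570×2.530^2) = 0.3600/3.649 = 0.0987.

0.0987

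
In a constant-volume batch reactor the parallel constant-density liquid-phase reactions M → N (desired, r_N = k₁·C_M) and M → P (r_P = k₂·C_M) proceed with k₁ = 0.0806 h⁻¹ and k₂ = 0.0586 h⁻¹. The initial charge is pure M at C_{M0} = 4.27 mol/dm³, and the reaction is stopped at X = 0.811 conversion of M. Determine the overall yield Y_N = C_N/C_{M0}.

0.470

C_M = C_{M0}(1−X) = 0.8070 mol/dm³.
Both paths are first order in M, so the instantaneous fraction to N is constant: dC_N/d(−C_M) = k₁/(k₁+k₂) = 0.5790.
C_N = 0.5790·(C_{M0}−C_M) = 0.5790×3.463 = 2.01 mol/dm³.
Y_N = C_N/C_{M0} = 2.005/4.27 = 0.470.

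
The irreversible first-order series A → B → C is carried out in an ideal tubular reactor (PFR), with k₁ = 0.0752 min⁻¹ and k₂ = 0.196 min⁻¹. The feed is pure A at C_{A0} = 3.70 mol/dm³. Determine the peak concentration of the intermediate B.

0.782 mol/dm³

Evaluating C_B at τ_opt = ln(k₂/k₁)/(k₂−k₁) gives C_{B,max}/C_{A0} = (k₁/k₂)^[k₂/(k₂−k₁)].
= (0.0752/0.196)^(0.196/(0.196−0.0752)) = (0.3837)^(1.623) = 0.2113.
C_{B,max} = 0.2113×3.70 = 0.782 mol/dm³.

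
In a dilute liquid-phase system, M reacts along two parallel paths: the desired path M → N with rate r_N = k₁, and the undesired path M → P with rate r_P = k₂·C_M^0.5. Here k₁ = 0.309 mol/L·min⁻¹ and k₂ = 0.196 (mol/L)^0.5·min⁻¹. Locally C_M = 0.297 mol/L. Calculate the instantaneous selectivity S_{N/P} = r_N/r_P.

S_{N/P} = r_N/r_P = (k₁)/(k₂·C_M^0.5) = (k₁/k₂)·C_M^-0.5.
= (0.309) / (0.196×0.2970^0.5) = 0.3090/0.1068 = 2.89.

2.89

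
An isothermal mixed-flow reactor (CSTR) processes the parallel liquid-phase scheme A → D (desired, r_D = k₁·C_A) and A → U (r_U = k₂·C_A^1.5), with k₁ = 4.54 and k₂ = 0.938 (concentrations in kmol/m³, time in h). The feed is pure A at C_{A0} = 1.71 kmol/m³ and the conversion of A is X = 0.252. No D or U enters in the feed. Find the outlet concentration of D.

Exit C_A = C_{A0}(1−X) = 1.71×0.748 = 1.279 kmol/m³.
In a CSTR the entire volume is at exit conditions, so r_D = 4.54×1.279 = 5.807 and r_U = 0.938×1.279^1.5 = 1.357.
Fraction of consumed A going to D: r_D/(r_D+r_U) = 0.8106.
C_D = 0.8106·C_{A0}·X = 0.8106×1.71×0.252 = 0.349 kmol/m³.

0.349 kmol/m³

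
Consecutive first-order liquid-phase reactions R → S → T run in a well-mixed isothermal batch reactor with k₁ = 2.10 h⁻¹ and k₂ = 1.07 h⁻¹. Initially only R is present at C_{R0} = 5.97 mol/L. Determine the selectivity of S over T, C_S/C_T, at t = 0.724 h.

1.72

Solving the coupled first-order balances gives C_S(t) = [k₁/(k₂−k₁)]·C_{R0}·(e^(−k₁t) − e^(−k₂t)).
e^(−k₁t) = e^(−2.10×0.724) = e^(−1.520) = 0.2186; e^(−k₂t) = e^(−0.7747) = 0.4609.
C_S = 2.10×5.97/(1.07−2.10) × (0.2186−0.4609) = (-12.17)×(-0.2422) = 2.948 mol/L.
C_R = C_{R0}e^(−k₁t) = 1.305 mol/L, so C_T = C_{R0}−C_R−C_S = 1.716 mol/L; C_S/C_T = 1.72.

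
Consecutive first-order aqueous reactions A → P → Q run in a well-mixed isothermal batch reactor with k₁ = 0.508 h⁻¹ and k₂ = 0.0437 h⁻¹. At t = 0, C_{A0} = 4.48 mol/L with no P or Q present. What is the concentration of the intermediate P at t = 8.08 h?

3.36 mol/L

For first-order series with pure A initially, C_P(t) = k₁C_{A0}/(k₂−k₁)·(e^(−k₁t) − e^(−k₂t)).
e^(−k₁t) = e^(−0.508×8.08) = e^(−4.105) = 0.01650; e^(−k₂t) = e^(−0.3531) = 0.7025.
C_P = 0.508×4.48/(0.0437−0.508) × (0.01650−0.7025) = (-4.902)×(-0.6860) = 3.363 mol/L.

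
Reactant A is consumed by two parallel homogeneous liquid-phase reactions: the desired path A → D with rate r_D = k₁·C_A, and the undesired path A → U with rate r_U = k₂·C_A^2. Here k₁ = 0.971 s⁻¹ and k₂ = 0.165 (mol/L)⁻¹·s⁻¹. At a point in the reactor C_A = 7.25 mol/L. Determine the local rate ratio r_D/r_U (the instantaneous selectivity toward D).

0.812

S_{D/U} = r_D/r_U = (k₁·C_A)/(k₂·C_A^2) = (k₁/k₂)·C_A⁻¹.
= (0.971×7.250) / (0.165×7.250^2) = 7.040/8.673 = 0.812.
The undesired path is higher order in A, so low C_A (CSTR or dilute feed) favours D.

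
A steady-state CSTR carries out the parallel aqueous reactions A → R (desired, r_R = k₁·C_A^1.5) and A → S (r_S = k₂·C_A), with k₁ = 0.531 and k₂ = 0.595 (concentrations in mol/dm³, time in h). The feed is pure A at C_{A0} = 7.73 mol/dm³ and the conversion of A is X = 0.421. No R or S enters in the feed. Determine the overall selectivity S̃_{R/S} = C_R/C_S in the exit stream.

Exit C_A = C_{A0}(1−X) = 7.73×0.579 = 4.476 mol/dm³.
Rates in a CSTR are evaluated at the outlet concentration: r_R = 0.531×4.476^1.5 = 5.028, r_S = 0.595×4.476 = 2.663.
Overall selectivity = C_R/C_S = r_Rτ/(r_Sτ) = r_R/r_S = 1.89.

1.89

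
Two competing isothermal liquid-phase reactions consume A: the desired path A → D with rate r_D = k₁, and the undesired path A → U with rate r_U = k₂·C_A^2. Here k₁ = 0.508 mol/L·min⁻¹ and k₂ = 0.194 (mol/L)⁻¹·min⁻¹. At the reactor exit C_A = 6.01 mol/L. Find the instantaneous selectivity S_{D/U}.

S_{D/U} = r_D/r_U = (k₁)/(k₂·C_A^2) = (k₁/k₂)·C_A^-2.
= (0.508) / (0.194×6.010^2) = 0.5080/7.007 = 0.0725.
The undesired path is higher order in A, so low C_A (CSTR or dilute feed) favours D.

0.0725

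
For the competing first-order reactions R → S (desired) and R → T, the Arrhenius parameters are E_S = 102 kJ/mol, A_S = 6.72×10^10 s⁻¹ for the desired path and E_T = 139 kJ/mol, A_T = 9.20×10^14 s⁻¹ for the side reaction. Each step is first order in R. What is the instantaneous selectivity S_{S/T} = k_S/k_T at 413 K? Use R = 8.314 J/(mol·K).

3.49

Since both paths have the same order in R, the concentration cancels and S_{S/T} = k_S/k_T = (A_S/A_T)·exp[(E_T−E_S)/(RT)].
(E_T−E_S)/(RT) = (139−102)×10³/(8.314×413) = 37000/3434 = 10.78.
k_S/k_T = (6.72×10^10/9.20×10^14)·exp(10.78) = 7.304×10^-5 × 47839 = 3.49.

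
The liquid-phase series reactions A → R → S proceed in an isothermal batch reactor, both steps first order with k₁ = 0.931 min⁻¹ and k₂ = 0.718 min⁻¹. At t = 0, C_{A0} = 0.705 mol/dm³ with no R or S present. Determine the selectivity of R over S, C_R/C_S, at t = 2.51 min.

0.494

The intermediate concentration in a first-order A→B→C sequence is C_R = k₁C_{A0}(e^(−k₁t) − e^(−k₂t))/(k₂−k₁).
e^(−k₁t) = e^(−0.931×2.51) = e^(−2.337) = 0.09664; e^(−k₂t) = e^(−1.802) = 0.1649.
C_R = 0.931×0.705/(0.718−0.931) × (0.09664−0.1649) = (-3.081)×(-0.06830) = 0.2105 mol/dm³.
C_A = C_{A0}e^(−k₁t) = 0.06813 mol/dm³, so C_S = C_{A0}−C_A−C_R = 0.4264 mol/dm³; C_R/C_S = 0.494.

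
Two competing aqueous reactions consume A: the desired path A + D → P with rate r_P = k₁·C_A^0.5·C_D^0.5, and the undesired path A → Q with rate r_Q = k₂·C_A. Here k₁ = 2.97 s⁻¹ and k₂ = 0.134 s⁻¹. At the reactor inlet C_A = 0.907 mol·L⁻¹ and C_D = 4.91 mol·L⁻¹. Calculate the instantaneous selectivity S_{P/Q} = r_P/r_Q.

S_{P/Q} = r_P/r_Q = (k₁·C_A^0.5·C_D^0.5)/(k₂·C_A) = (k₁/k₂)·C_A^-0.5·C_D^0.5.
= (2.97×0.9070^0.5×4.910^0.5) / (0.134×0.9070) = 6.268/0.1215 = 51.6.
The undesired path is higher order in A, so low C_A (CSTR or dilute feed) favours P.

51.6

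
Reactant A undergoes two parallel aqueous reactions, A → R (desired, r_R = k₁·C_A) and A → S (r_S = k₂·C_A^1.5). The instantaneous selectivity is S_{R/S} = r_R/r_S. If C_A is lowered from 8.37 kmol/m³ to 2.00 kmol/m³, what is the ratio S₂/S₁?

2.05

S_{R/S} = (k₁/k₂)·C_A^-0.5, so S₂/S₁ = (C_{A,2}/C_{A,1})^-0.5.
= (2.00/8.37)^(-0.5) = (0.2389)^(-0.5) = 2.05.
Selectivity toward R rises as C_A falls — low-concentration operation is favoured.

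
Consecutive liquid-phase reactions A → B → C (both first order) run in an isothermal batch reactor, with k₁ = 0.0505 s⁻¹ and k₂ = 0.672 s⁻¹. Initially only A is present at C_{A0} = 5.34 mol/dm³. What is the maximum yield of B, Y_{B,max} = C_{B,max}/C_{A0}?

0.0609

At the optimum, C_{B,max}/C_{A0} = (k₁/k₂)^[k₂/(k₂−k₁)].
= (0.0505/0.672)^(0.672/(0.672−0.0505)) = (0.07515)^(1.081) = 0.06090.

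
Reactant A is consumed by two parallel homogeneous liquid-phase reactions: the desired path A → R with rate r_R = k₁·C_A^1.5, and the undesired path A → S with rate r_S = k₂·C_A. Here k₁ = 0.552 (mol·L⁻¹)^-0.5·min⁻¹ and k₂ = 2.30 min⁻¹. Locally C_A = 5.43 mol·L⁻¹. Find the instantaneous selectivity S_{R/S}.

S_{R/S} = r_R/r_S = (k₁·C_A^1.5)/(k₂·C_A) = (k₁/k₂)·C_A^0.5.
= (0.552×5.430^1.5) / (2.30×5.430) = 6.985/12.49 = 0.559.
Since the desired path is higher order in A, keeping C_A high (PFR or concentrated feed) favours R.

0.559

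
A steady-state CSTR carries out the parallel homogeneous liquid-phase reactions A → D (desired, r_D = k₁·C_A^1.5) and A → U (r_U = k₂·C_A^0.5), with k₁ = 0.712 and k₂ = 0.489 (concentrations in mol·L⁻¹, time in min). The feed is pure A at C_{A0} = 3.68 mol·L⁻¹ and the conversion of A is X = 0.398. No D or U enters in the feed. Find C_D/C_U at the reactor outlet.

3.23

Exit C_A = C_{A0}(1−X) = 3.68×0.602 = 2.215 mol·L⁻¹.
Rates in a CSTR are evaluated at the outlet concentration: r_D = 0.712×2.215^1.5 = 2.348, r_U = 0.489×2.215^0.5 = 0.7278.
Overall selectivity = C_D/C_U = r_Dτ/(r_Uτ) = r_D/r_U = 3.23.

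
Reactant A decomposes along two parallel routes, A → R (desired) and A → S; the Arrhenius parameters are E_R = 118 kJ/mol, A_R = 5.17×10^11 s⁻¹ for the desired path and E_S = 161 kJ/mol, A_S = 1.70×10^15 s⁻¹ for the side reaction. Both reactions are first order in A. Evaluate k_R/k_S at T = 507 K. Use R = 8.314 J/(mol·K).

8.19

k_R/k_S = (A_R/A_S)·exp[−(E_R−E_S)/(RT)] = (A_R/A_S)·exp[(E_S−E_R)/(RT)].
(E_S−E_R)/(RT) = (161−118)×10³/(8.314×507) = 43000/4215 = 10.20.
k_R/k_S = (5.17×10^11/1.70×10^15)·exp(10.20) = 3.041×10^-4 × 26935 = 8.19.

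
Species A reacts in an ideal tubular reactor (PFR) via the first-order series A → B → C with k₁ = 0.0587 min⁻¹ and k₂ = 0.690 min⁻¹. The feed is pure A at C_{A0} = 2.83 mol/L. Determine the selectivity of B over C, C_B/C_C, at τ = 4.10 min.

0.462

Solving the coupled first-order balances gives C_B(τ) = [k₁/(k₂−k₁)]·C_{A0}·(e^(−k₁τ) − e^(−k₂τ)).
e^(−k₁τ) = e^(−0.0587×4.10) = e^(−0.2407) = 0.7861; e^(−k₂τ) = e^(−2.829) = 0.05907.
C_B = 0.0587×2.83/(0.690−0.0587) × (0.7861−0.05907) = 0.2631×0.7270 = 0.1913 mol/L.
C_A = C_{A0}e^(−k₁τ) = 2.225 mol/L, so C_C = C_{A0}−C_A−C_B = 0.4140 mol/L; C_B/C_C = 0.462.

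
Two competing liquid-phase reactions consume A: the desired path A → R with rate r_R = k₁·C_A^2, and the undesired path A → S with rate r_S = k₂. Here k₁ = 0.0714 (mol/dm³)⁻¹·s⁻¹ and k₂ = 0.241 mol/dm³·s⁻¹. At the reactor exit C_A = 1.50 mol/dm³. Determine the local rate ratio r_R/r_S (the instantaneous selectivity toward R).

0.667

S_{R/S} = r_R/r_S = (k₁·C_A^2)/(k₂) = (k₁/k₂)·C_A^2.
= (0.0714×1.500^2) / (0.241) = 0.1607/0.2410 = 0.667.
Since the desired path is higher order in A, keeping C_A high (PFR or concentrated feed) favours R.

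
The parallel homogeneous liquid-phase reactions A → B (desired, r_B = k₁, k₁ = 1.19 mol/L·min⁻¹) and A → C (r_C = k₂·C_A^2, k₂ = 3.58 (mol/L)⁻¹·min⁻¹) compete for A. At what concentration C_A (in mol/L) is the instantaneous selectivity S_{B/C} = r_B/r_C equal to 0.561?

0.770 mol/L

S_{B/C} = (k₁/k₂)·C_A^-2 ⇒ C_A = (S·k₂/k₁)^(-0.5).
= (0.561×3.58/1.19)^(-0.5) = (1.688)^(-0.5) = 0.770 mol/L.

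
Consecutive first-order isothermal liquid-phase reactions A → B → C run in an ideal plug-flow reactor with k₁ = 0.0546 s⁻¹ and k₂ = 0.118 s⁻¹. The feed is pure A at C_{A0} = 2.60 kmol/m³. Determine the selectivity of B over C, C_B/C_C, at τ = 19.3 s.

0.482

Solving the coupled first-order balances gives C_B(τ) = [k₁/(k₂−k₁)]·C_{A0}·(e^(−k₁τ) − e^(−k₂τ)).
e^(−k₁τ) = e^(−0.0546×19.3) = e^(−1.054) = 0.3486; e^(−k₂τ) = e^(−2.277) = 0.1026.
C_B = 0.0546×2.60/(0.118−0.0546) × (0.3486−0.1026) = 2.239×0.2461 = 0.5510 kmol/m³.
C_A = C_{A0}e^(−k₁τ) = 0.9064 kmol/m³, so C_C = C_{A0}−C_A−C_B = 1.143 kmol/m³; C_B/C_C = 0.482.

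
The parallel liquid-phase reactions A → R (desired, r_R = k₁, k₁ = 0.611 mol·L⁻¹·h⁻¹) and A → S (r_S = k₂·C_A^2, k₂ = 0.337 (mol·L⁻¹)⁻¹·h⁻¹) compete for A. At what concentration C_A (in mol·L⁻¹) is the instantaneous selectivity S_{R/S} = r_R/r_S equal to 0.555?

S_{R/S} = (k₁/k₂)·C_A^-2 ⇒ C_A = (S·k₂/k₁)^(-0.5).
= (0.555×0.337/0.611)^(-0.5) = (0.3061)^(-0.5) = 1.81 mol·L⁻¹.

1.81 mol·L⁻¹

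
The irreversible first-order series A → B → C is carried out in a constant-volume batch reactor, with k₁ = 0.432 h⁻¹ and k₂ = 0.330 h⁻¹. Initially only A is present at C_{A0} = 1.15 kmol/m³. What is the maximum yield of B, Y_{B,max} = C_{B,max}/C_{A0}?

0.418

Evaluating C_B at t_opt = ln(k₂/k₁)/(k₂−k₁) gives C_{B,max}/C_{A0} = (k₁/k₂)^[k₂/(k₂−k₁)].
= (0.432/0.330)^(0.330/(0.330−0.432)) = (1.309)^(-3.235) = 0.4184.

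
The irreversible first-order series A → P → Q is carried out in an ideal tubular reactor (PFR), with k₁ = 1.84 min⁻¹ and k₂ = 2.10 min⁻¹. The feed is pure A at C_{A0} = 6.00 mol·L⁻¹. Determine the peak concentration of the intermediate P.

2.06 mol·L⁻¹

For a first-order series the maximum intermediate yield is C_{P,max}/C_{A0} = (k₁/k₂)^[k₂/(k₂−k₁)].
= (1.84/2.10)^(2.10/(2.10−1.84)) = (0.8762)^(8.077) = 0.3439.
C_{P,max} = 0.3439×6.00 = 2.06 mol·L⁻¹.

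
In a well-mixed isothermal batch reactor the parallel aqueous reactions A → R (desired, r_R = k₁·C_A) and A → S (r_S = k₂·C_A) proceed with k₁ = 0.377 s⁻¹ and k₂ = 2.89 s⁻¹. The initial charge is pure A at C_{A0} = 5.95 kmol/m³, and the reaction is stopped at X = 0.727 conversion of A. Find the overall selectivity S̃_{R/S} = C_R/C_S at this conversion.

0.130

C_A = C_{A0}(1−X) = 1.624 kmol/m³.
Both paths are first order in A, so the instantaneous fraction to R is constant: dC_R/d(−C_A) = k₁/(k₁+k₂) = 0.1154.
C_R = 0.1154·(C_{A0}−C_A) = 0.1154×4.326 = 0.499 kmol/m³.
C_S = (C_{A0}−C_A)−C_R = 3.826 kmol/m³; S̃_{R/S} = 0.4992/3.826 = 0.130.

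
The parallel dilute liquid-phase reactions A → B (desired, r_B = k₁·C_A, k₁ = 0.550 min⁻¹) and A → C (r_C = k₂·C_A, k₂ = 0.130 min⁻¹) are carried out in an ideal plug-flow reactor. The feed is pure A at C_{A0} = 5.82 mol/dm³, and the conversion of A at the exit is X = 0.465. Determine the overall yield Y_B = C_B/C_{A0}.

0.376

C_A = C_{A0}(1−X) = 3.114 mol/dm³.
Both paths are first order in A, so the instantaneous fraction to B is constant: dC_B/d(−C_A) = k₁/(k₁+k₂) = 0.8088.
C_B = 0.8088·(C_{A0}−C_A) = 0.8088×2.706 = 2.19 mol/dm³.
Y_B = C_B/C_{A0} = 2.189/5.82 = 0.376.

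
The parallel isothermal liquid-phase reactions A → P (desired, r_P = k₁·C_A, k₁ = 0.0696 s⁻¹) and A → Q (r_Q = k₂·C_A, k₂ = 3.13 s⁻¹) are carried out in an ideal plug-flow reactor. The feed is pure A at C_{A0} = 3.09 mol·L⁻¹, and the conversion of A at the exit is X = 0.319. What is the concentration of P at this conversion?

C_A = C_{A0}(1−X) = 2.104 mol·L⁻¹.
Both paths are first order in A, so the instantaneous fraction to P is constant: dC_P/d(−C_A) = k₁/(k₁+k₂) = 0.02175.
C_P = 0.02175·(C_{A0}−C_A) = 0.02175×0.9857 = 0.0214 mol·L⁻¹.

0.0214 mol·L⁻¹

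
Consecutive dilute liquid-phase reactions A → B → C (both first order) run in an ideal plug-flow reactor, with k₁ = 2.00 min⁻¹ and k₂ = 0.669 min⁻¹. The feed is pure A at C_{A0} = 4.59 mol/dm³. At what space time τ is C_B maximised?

Setting dC_B/dτ = 0 gives τ_opt = ln(k₂/k₁)/(k₂−k₁).
= ln(0.669/2.00)/(0.669−2.00) = ln(0.3345)/-1.331 = -1.095/-1.331 = 0.823 min.

0.823 min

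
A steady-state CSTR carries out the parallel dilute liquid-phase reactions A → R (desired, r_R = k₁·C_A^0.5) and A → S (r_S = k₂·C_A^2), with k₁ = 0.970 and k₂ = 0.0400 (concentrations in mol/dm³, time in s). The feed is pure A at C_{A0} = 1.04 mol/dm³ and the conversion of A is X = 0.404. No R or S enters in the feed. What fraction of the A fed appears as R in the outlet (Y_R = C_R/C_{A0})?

Exit C_A = C_{A0}(1−X) = 1.04×0.596 = 0.6198 mol/dm³.
Rates in a CSTR are evaluated at the outlet concentration: r_R = 0.970×0.6198^0.5 = 0.7637, r_S = 0.0400×0.6198^2 = 0.01537.
Fraction of consumed A going to R: r_R/(r_R+r_S) = 0.9803.
C_R = 0.9803·C_{A0}·X = 0.9803×1.04×0.404 = 0.412 mol/dm³; Y_R = C_R/C_{A0} = 0.396.

0.396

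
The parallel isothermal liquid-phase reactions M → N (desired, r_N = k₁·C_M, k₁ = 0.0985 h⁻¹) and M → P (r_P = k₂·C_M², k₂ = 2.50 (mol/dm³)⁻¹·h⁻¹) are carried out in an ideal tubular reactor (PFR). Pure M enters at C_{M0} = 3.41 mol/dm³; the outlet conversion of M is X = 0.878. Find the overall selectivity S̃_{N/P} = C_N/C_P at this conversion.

C_M = C_{M0}(1−X) = 0.4160 mol/dm³.
Along a PFR/batch, dC_N/dC_M = −r_N/(r_N+r_P) = −k₁/(k₁+k₂·C_M).
Integrating from C_{M0} to C_M: C_N = (0.0985/2.50)·ln[(0.0985+2.50·3.41)/(0.0985+2.50·0.416)] = 0.03940·ln(8.623/1.139) = 0.07977 mol/dm³.
C_P = (C_{M0}−C_M)−C_N = 2.914 mol/dm³; S̃_{N/P} = 0.07977/2.914 = 0.0274.

0.0274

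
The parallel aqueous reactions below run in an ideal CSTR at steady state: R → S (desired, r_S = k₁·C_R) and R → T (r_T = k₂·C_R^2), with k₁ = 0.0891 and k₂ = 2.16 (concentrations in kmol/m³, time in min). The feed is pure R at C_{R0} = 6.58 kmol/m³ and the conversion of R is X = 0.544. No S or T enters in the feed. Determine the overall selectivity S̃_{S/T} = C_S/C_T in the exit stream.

0.0137

Exit C_R = C_{R0}(1−X) = 6.58×0.456 = 3.000 kmol/m³.
In a CSTR the entire volume is at exit conditions, so r_S = 0.0891×3.000 = 0.2673 and r_T = 2.16×3.000^2 = 19.45.
Overall selectivity = C_S/C_T = r_Sτ/(r_Tτ) = r_S/r_T = 0.0137.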